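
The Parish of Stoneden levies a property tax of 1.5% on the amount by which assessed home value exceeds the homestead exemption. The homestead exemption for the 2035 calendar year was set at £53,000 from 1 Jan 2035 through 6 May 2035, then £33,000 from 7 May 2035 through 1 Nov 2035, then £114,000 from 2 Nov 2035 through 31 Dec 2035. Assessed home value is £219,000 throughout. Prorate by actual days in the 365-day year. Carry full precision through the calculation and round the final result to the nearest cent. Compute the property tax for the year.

£2,486.71

1 Jan – 6 May 2035: 126 days, exemption £53,000 → (£219,000 − £53,000) × 1.5% × 126/365 = £859.5616
7 May – 1 Nov 2035: 179 days, exemption £33,000 → (£219,000 − £33,000) × 1.5% × 179/365 = £1,368.2466
2 Nov – 31 Dec 2035: 60 days, exemption £114,000 → (£219,000 − £114,000) × 1.5% × 60/365 = £258.9041
Total = £2,486.7123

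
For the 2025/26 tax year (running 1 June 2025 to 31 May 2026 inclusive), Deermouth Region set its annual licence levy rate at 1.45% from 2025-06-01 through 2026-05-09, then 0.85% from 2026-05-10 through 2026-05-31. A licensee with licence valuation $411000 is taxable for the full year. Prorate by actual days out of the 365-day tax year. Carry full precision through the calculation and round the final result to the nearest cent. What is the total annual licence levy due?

2025-06-01 to 2026-05-09: 343 days at 1.45% → $411000 × 1.45% × 343/365 = $5600.2973
2026-05-10 to 2026-05-31: 22 days at 0.85% → $411000 × 0.85% × 22/365 = $210.5671
Total = $5810.8644

$5810.86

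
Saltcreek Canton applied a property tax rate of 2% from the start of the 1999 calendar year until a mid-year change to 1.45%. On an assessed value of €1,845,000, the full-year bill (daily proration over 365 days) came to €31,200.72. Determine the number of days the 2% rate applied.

160 days

Let d = days at the first rate; then 365 − d days at the second rate.
€1,845,000 × [2%·d + 1.45%·(365−d)] / 365 = €31,200.72
Solving gives d = 160, so the new rate took effect on June 10, 1999.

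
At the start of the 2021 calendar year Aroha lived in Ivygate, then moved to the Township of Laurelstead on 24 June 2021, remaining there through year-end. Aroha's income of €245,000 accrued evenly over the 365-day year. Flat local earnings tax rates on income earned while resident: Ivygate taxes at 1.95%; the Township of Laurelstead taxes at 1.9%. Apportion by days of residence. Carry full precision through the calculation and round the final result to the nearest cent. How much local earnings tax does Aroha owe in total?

€4,713.40

Ivygate, 1 January – 23 June 2021: 174 days → €245,000 × 1.95% × 174/365 = €2,277.4932
The Township of Laurelstead, 24 June – 31 December 2021: 191 days → €245,000 × 1.9% × 191/365 = €2,435.9041
Total = €4,713.3973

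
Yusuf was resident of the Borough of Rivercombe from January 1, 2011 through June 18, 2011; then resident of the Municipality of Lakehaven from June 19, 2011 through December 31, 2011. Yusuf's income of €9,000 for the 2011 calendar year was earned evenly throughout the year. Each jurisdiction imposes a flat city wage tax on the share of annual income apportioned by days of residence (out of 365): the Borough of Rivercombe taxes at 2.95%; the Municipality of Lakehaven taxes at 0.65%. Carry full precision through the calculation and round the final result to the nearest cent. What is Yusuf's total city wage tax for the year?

The Borough of Rivercombe, January 1 – June 18, 2011: 169 days → €9,000 × 2.95% × 169/365 = €122.9301
The Municipality of Lakehaven, June 19 – December 31, 2011: 196 days → €9,000 × 0.65% × 196/365 = €31.4137
Total = €154.3438

€154.34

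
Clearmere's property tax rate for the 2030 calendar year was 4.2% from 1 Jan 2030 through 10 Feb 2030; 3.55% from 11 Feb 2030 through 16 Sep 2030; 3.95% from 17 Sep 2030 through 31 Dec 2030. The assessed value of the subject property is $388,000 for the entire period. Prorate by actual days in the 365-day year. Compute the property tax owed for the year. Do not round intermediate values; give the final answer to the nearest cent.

1 Jan – 10 Feb 2030: 41 days at 4.2% → $388,000 × 4.2% × 41/365 = $1,830.5096
11 Feb – 16 Sep 2030: 218 days at 3.55% → $388,000 × 3.55% × 218/365 = $8,226.6630
17 Sep – 31 Dec 2030: 106 days at 3.95% → $388,000 × 3.95% × 106/365 = $4,450.8384
Total = $14,508.0110

$14,508.01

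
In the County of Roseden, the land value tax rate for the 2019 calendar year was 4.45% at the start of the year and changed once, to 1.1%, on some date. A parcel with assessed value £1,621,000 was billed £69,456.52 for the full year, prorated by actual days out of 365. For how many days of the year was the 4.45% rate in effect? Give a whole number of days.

Let d = days at the first rate; then 365 − d days at the second rate.
£1,621,000 × [4.45%·d + 1.1%·(365−d)] / 365 = £69,456.52
Solving gives d = 347, so the new rate took effect on 14 Dec 2019.

347 days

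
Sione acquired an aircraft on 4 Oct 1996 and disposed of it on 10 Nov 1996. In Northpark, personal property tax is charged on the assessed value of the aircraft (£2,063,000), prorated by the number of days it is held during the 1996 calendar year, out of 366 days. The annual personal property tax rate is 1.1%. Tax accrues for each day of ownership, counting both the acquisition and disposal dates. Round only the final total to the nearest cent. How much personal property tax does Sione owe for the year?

£2,356.10

Days held (4 Oct – 10 Nov 1996): 38 out of 366
Tax = £2,063,000 × 1.1% × 38/366 = £2,356.1038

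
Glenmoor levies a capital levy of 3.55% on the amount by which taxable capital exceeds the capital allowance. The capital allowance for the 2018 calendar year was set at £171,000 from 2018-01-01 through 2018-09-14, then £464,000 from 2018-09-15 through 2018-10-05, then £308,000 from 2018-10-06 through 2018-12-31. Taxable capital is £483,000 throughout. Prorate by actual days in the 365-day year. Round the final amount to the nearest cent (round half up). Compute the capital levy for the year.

2018-01-01 to 2018-09-14: 257 days, exemption £171,000 → (£483,000 − £171,000) × 3.55% × 257/365 = £7,798.7178
2018-09-15 to 2018-10-05: 21 days, exemption £464,000 → (£483,000 − £464,000) × 3.55% × 21/365 = £38.8068
2018-10-06 to 2018-12-31: 87 days, exemption £308,000 → (£483,000 − £308,000) × 3.55% × 87/365 = £1,480.7877
Total = £9,318.3123

£9,318.31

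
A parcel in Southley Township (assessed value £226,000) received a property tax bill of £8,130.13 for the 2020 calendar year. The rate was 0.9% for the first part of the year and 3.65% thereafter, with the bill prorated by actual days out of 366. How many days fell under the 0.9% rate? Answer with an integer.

Let d = days at the first rate; then 366 − d days at the second rate.
£226,000 × [0.9%·d + 3.65%·(366−d)] / 366 = £8,130.13
Solving gives d = 7, so the new rate took effect on January 8, 2020.

7 days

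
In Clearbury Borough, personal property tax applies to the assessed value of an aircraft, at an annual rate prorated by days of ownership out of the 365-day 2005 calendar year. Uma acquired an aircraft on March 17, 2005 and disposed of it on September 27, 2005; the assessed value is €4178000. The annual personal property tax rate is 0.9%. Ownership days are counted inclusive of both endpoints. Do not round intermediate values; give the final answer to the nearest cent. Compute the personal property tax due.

€20088.74

Days held (March 17 – September 27, 2005): 195 out of 365
Tax = €4178000 × 0.9% × 195/365 = €20088.7397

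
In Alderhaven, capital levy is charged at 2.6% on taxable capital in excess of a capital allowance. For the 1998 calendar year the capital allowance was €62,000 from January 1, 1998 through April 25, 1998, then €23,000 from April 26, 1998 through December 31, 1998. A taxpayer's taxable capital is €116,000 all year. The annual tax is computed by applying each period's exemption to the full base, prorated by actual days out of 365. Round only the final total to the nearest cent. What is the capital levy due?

€2,098.52

January 1 – April 25, 1998: 115 days, exemption €62,000 → (€116,000 − €62,000) × 2.6% × 115/365 = €442.3562
April 26 – December 31, 1998: 250 days, exemption €23,000 → (€116,000 − €23,000) × 2.6% × 250/365 = €1,656.1644
Total = €2,098.5205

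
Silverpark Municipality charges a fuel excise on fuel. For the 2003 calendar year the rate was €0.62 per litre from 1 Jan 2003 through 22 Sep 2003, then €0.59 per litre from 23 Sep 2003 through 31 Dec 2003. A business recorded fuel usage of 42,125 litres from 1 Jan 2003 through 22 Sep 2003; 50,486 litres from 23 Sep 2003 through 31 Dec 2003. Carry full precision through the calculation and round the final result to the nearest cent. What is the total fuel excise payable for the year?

1 Jan – 22 Sep 2003: 42,125 litres at €0.62/litre → €26,117.50
23 Sep – 31 Dec 2003: 50,486 litres at €0.59/litre → €29,786.74

€55,904.24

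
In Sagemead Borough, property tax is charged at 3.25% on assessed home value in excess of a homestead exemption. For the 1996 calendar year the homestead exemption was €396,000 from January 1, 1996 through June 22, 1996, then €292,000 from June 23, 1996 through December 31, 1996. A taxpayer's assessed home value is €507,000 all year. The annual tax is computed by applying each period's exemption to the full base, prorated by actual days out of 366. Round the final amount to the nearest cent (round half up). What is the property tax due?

€5,380.61

January 1 – June 22, 1996: 174 days, exemption €396,000 → (€507,000 − €396,000) × 3.25% × 174/366 = €1,715.0410
June 23 – December 31, 1996: 192 days, exemption €292,000 → (€507,000 − €292,000) × 3.25% × 192/366 = €3,665.5738
Total = €5,380.6148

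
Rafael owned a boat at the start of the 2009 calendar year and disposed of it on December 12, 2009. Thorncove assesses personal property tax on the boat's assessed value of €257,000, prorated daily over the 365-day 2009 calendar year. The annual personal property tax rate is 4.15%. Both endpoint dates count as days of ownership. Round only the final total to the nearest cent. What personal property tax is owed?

Days held (January 1 – December 12, 2009): 346 out of 365
Tax = €257,000 × 4.15% × 346/365 = €10,110.3096

€10,110.31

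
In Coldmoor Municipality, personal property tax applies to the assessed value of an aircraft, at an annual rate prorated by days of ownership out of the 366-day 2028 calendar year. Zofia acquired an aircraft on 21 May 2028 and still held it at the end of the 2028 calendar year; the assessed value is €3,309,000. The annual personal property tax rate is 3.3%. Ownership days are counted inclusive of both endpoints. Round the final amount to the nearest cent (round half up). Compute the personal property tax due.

Days held (21 May – 31 December 2028): 225 out of 366
Tax = €3,309,000 × 3.3% × 225/366 = €67,129.3033

€67,129.30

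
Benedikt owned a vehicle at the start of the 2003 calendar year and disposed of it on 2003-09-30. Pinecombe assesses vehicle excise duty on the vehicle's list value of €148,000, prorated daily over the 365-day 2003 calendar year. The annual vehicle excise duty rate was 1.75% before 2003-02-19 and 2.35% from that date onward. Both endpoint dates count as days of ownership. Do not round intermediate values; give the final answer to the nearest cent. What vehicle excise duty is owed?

€2,482.14

2003-01-01 to 2003-02-18: 49 days at 1.75% → €148,000 × 1.75% × 49/365 = €347.6986
2003-02-19 to 2003-09-30: 224 days at 2.35% → €148,000 × 2.35% × 224/365 = €2,134.4438
Total = €2,482.1425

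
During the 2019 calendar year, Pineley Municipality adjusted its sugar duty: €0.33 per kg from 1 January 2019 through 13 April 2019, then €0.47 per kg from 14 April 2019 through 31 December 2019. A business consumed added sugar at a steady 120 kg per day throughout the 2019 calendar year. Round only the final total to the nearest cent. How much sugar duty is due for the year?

1 January – 13 April 2019: 103 days × 120 kg/day = 12,360 kg at €0.33/kg → €4,078.80
14 April – 31 December 2019: 262 days × 120 kg/day = 31,440 kg at €0.47/kg → €14,776.80

€18,855.60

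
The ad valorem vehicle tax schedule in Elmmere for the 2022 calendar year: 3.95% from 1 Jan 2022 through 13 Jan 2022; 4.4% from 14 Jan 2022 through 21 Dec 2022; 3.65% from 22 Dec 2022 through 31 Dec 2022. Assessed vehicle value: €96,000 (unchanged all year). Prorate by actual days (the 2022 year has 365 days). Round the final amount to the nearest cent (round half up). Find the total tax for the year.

1 Jan – 13 Jan 2022: 13 days at 3.95% → €96,000 × 3.95% × 13/365 = €135.0575
14 Jan – 21 Dec 2022: 342 days at 4.4% → €96,000 × 4.4% × 342/365 = €3,957.8301
22 Dec – 31 Dec 2022: 10 days at 3.65% → €96,000 × 3.65% × 10/365 = €96.0000
Total = €4,188.8877

€4,188.89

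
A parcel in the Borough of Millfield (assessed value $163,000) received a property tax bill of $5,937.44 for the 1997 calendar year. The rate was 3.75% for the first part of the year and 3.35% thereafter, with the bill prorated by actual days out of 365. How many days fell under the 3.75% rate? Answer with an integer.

Let d = days at the first rate; then 365 − d days at the second rate.
$163,000 × [3.75%·d + 3.35%·(365−d)] / 365 = $5,937.44
Solving gives d = 267, so the new rate took effect on 25 Sep 1997.

267 days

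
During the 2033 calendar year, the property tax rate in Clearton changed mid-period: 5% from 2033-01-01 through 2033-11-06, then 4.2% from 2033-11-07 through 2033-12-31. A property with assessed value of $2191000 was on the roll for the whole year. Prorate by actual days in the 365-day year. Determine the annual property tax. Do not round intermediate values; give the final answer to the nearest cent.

$106908.79

2033-01-01 to 2033-11-06: 310 days at 5% → $2191000 × 5% × 310/365 = $93042.4658
2033-11-07 to 2033-12-31: 55 days at 4.2% → $2191000 × 4.2% × 55/365 = $13866.3288
Total = $106908.7945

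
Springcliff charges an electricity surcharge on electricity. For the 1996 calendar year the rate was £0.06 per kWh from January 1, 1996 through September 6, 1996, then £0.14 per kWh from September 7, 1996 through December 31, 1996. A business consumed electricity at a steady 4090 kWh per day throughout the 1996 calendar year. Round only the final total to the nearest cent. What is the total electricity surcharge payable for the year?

£127,771.60

January 1 – September 6, 1996: 250 days × 4090 kWh/day = 1,022,500 kWh at £0.06/kWh → £61,350.00
September 7 – December 31, 1996: 116 days × 4090 kWh/day = 474,440 kWh at £0.14/kWh → £66,421.60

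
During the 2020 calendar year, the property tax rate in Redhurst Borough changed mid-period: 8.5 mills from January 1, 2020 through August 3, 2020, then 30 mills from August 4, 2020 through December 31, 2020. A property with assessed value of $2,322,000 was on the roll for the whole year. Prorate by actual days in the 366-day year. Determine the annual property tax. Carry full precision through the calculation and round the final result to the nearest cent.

$40,197.25

January 1 – August 3, 2020: 216 days at 8.5 mills → $2,322,000 × 0.85% × 216/366 = $11,648.0656
August 4 – December 31, 2020: 150 days at 30 mills → $2,322,000 × 3% × 150/366 = $28,549.1803
Total = $40,197.2459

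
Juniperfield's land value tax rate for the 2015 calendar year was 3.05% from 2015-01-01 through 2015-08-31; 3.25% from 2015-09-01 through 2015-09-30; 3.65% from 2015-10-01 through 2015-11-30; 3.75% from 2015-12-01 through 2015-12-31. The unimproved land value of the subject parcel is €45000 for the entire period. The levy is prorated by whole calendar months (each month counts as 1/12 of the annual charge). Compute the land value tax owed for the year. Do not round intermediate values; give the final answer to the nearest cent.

€1451.25

2015-01-01 to 2015-08-31: 8 months at 3.05% → €45000 × 3.05% × 8/12 = €915.0000
2015-09-01 to 2015-09-30: 1 month at 3.25% → €45000 × 3.25% × 1/12 = €121.8750
2015-10-01 to 2015-11-30: 2 months at 3.65% → €45000 × 3.65% × 2/12 = €273.7500
2015-12-01 to 2015-12-31: 1 month at 3.75% → €45000 × 3.75% × 1/12 = €140.6250
Total = €1451.2500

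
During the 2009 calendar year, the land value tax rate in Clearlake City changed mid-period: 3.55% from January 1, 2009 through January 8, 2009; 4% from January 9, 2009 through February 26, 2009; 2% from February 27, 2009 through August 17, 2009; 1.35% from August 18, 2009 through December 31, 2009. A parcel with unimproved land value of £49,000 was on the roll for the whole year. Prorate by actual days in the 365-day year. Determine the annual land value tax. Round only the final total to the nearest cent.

January 1 – January 8, 2009: 8 days at 3.55% → £49,000 × 3.55% × 8/365 = £38.1260
January 9 – February 26, 2009: 49 days at 4% → £49,000 × 4% × 49/365 = £263.1233
February 27 – August 17, 2009: 172 days at 2% → £49,000 × 2% × 172/365 = £461.8082
August 18 – December 31, 2009: 136 days at 1.35% → £49,000 × 1.35% × 136/365 = £246.4767
Total = £1,009.5342

£1,009.53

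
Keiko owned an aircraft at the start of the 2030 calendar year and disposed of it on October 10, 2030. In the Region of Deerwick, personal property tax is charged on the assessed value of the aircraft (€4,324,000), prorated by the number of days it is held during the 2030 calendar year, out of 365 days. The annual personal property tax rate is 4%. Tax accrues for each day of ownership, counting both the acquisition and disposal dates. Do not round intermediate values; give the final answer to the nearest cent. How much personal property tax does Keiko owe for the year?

€134,103.23

Days held (January 1 – October 10, 2030): 283 out of 365
Tax = €4,324,000 × 4% × 283/365 = €134,103.2329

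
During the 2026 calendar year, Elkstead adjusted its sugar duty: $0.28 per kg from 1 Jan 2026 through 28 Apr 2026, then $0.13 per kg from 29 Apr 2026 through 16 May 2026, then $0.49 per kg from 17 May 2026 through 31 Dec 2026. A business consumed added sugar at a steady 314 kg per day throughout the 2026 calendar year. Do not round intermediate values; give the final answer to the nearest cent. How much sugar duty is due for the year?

1 Jan – 28 Apr 2026: 118 days × 314 kg/day = 37,052 kg at $0.28/kg → $10,374.56
29 Apr – 16 May 2026: 18 days × 314 kg/day = 5,652 kg at $0.13/kg → $734.76
17 May – 31 Dec 2026: 229 days × 314 kg/day = 71,906 kg at $0.49/kg → $35,233.94

$46,343.26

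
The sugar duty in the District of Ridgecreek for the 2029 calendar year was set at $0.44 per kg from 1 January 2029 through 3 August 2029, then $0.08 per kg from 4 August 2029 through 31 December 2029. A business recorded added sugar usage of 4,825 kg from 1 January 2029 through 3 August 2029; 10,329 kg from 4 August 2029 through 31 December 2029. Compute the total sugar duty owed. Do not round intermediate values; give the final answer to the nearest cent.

1 January – 3 August 2029: 4,825 kg at $0.44/kg → $2123.00
4 August – 31 December 2029: 10,329 kg at $0.08/kg → $826.32

$2949.32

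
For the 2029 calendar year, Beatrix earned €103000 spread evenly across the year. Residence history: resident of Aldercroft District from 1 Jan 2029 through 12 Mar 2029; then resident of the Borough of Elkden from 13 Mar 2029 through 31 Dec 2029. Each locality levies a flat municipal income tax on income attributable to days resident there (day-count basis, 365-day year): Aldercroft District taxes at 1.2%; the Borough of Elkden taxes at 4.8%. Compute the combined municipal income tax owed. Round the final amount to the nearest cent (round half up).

Aldercroft District, 1 Jan – 12 Mar 2029: 71 days → €103000 × 1.2% × 71/365 = €240.4274
The Borough of Elkden, 13 Mar – 31 Dec 2029: 294 days → €103000 × 4.8% × 294/365 = €3982.2904
Total = €4222.7178

€4222.72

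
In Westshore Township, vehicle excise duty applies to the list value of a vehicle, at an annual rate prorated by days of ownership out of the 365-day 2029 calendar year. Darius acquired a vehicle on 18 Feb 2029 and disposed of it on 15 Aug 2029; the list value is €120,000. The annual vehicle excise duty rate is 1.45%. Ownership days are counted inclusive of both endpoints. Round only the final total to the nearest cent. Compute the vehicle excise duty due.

€853.32

Days held (18 Feb – 15 Aug 2029): 179 out of 365
Tax = €120,000 × 1.45% × 179/365 = €853.3151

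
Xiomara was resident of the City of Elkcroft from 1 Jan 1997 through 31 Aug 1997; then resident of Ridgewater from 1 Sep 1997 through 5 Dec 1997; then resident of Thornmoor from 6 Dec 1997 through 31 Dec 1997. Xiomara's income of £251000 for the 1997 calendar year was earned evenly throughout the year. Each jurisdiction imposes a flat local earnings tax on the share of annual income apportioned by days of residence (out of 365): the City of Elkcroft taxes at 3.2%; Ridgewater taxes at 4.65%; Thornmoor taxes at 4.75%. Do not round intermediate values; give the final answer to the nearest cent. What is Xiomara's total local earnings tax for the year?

£9266.37

The City of Elkcroft, 1 Jan – 31 Aug 1997: 243 days → £251000 × 3.2% × 243/365 = £5347.3315
Ridgewater, 1 Sep – 5 Dec 1997: 96 days → £251000 × 4.65% × 96/365 = £3069.7644
Thornmoor, 6 Dec – 31 Dec 1997: 26 days → £251000 × 4.75% × 26/365 = £849.2740
Total = £9266.3699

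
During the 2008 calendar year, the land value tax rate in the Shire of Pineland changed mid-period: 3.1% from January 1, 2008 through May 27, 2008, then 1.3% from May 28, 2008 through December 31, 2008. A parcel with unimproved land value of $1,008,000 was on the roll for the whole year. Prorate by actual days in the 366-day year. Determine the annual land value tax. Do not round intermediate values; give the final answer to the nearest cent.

January 1 – May 27, 2008: 148 days at 3.1% → $1,008,000 × 3.1% × 148/366 = $12,635.8033
May 28 – December 31, 2008: 218 days at 1.3% → $1,008,000 × 1.3% × 218/366 = $7,805.1148
Total = $20,440.9180

$20,440.92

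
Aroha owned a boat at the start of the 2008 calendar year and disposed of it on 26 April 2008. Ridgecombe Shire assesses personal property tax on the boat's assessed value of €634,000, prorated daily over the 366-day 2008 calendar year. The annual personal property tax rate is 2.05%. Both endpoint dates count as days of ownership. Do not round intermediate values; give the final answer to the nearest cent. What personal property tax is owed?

€4,154.78

Days held (1 January – 26 April 2008): 117 out of 366
Tax = €634,000 × 2.05% × 117/366 = €4,154.7787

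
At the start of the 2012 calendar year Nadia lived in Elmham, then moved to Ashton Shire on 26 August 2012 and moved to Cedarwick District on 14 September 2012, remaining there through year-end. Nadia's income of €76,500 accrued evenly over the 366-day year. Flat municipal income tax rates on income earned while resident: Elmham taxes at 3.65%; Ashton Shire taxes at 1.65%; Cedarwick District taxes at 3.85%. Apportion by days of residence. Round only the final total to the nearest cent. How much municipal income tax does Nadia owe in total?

€2,758.39

Elmham, 1 January – 25 August 2012: 238 days → €76,500 × 3.65% × 238/366 = €1,815.7254
Ashton Shire, 26 August – 13 September 2012: 19 days → €76,500 × 1.65% × 19/366 = €65.5266
Cedarwick District, 14 September – 31 December 2012: 109 days → €76,500 × 3.85% × 109/366 = €877.1373
Total = €2,758.3893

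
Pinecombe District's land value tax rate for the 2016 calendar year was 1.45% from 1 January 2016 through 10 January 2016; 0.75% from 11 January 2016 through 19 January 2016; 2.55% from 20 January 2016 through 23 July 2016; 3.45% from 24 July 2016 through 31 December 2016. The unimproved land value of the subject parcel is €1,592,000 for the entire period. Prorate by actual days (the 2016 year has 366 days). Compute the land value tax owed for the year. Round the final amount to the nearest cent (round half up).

1 January – 10 January 2016: 10 days at 1.45% → €1,592,000 × 1.45% × 10/366 = €630.7104
11 January – 19 January 2016: 9 days at 0.75% → €1,592,000 × 0.75% × 9/366 = €293.6066
20 January – 23 July 2016: 186 days at 2.55% → €1,592,000 × 2.55% × 186/366 = €20,630.7541
24 July – 31 December 2016: 161 days at 3.45% → €1,592,000 × 3.45% × 161/366 = €24,160.5574
Total = €45,715.6284

€45,715.63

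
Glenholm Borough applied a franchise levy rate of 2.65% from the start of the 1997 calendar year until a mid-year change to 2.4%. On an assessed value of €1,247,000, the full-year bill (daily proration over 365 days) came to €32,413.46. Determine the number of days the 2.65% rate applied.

291 days

Let d = days at the first rate; then 365 − d days at the second rate.
€1,247,000 × [2.65%·d + 2.4%·(365−d)] / 365 = €32,413.46
Solving gives d = 291, so the new rate took effect on 19 October 1997.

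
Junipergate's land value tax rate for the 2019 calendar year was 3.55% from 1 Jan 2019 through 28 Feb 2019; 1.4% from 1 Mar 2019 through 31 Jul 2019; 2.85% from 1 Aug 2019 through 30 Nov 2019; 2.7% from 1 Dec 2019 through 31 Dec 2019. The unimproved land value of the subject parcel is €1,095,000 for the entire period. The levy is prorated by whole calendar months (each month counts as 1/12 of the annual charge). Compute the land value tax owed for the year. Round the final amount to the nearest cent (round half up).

1 Jan – 28 Feb 2019: 2 months at 3.55% → €1,095,000 × 3.55% × 2/12 = €6,478.7500
1 Mar – 31 Jul 2019: 5 months at 1.4% → €1,095,000 × 1.4% × 5/12 = €6,387.5000
1 Aug – 30 Nov 2019: 4 months at 2.85% → €1,095,000 × 2.85% × 4/12 = €10,402.5000
1 Dec – 31 Dec 2019: 1 month at 2.7% → €1,095,000 × 2.7% × 1/12 = €2,463.7500
Total = €25,732.5000

€25,732.50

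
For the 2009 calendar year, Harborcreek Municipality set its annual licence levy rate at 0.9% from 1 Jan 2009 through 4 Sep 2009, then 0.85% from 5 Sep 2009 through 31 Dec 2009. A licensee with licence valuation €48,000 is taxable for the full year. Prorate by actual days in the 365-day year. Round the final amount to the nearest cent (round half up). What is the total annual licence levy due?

1 Jan – 4 Sep 2009: 247 days at 0.9% → €48,000 × 0.9% × 247/365 = €292.3397
5 Sep – 31 Dec 2009: 118 days at 0.85% → €48,000 × 0.85% × 118/365 = €131.9014
Total = €424.2411

€424.24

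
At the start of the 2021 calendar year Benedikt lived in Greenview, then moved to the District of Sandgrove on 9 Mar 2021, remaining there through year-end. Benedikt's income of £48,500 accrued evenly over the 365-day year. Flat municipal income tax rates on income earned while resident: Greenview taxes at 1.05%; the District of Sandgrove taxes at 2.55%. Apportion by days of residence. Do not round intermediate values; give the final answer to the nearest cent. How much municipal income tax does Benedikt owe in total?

£1,103.21

Greenview, 1 Jan – 8 Mar 2021: 67 days → £48,500 × 1.05% × 67/365 = £93.4788
The District of Sandgrove, 9 Mar – 31 Dec 2021: 298 days → £48,500 × 2.55% × 298/365 = £1,009.7301
Total = £1,103.2089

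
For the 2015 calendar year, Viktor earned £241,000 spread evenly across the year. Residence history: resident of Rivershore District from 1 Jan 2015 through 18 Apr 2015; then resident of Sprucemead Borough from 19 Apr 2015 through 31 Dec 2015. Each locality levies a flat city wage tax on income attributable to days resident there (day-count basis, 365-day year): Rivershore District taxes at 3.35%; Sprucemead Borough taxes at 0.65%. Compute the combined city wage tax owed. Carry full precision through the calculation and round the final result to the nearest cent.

£3,491.86

Rivershore District, 1 Jan – 18 Apr 2015: 108 days → £241,000 × 3.35% × 108/365 = £2,388.8712
Sprucemead Borough, 19 Apr – 31 Dec 2015: 257 days → £241,000 × 0.65% × 257/365 = £1,102.9877
Total = £3,491.8589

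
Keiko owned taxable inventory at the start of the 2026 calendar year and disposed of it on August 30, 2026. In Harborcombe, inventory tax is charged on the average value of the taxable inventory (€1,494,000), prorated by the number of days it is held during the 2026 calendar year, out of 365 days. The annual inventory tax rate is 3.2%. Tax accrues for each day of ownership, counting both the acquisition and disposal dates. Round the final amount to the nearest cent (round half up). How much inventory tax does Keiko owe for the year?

€31,697.36

Days held (January 1 – August 30, 2026): 242 out of 365
Tax = €1,494,000 × 3.2% × 242/365 = €31,697.3589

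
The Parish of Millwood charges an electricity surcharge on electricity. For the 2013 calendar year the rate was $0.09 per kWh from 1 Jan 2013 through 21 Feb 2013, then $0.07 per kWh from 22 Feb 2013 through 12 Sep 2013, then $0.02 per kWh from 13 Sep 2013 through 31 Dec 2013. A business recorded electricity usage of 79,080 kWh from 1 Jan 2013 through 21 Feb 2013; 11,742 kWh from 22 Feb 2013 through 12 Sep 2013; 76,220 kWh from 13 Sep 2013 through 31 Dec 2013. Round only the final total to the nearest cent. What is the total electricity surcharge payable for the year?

$9463.54

1 Jan – 21 Feb 2013: 79,080 kWh at $0.09/kWh → $7117.20
22 Feb – 12 Sep 2013: 11,742 kWh at $0.07/kWh → $821.94
13 Sep – 31 Dec 2013: 76,220 kWh at $0.02/kWh → $1524.40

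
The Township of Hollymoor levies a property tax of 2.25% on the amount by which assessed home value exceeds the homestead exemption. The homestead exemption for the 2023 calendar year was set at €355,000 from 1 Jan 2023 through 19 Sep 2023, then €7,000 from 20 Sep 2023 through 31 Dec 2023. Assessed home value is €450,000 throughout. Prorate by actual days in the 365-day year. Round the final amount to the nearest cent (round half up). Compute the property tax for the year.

1 Jan – 19 Sep 2023: 262 days, exemption €355,000 → (€450,000 − €355,000) × 2.25% × 262/365 = €1,534.3151
20 Sep – 31 Dec 2023: 103 days, exemption €7,000 → (€450,000 − €7,000) × 2.25% × 103/365 = €2,812.7466
Total = €4,347.0616

€4,347.06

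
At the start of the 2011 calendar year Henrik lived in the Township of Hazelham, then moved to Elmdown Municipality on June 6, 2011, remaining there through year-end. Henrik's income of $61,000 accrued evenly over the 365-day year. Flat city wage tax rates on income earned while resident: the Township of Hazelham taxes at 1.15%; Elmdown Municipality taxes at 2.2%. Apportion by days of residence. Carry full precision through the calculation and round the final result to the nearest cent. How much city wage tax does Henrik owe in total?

The Township of Hazelham, January 1 – June 5, 2011: 156 days → $61,000 × 1.15% × 156/365 = $299.8192
Elmdown Municipality, June 6 – December 31, 2011: 209 days → $61,000 × 2.2% × 209/365 = $768.4329
Total = $1,068.2521

$1,068.25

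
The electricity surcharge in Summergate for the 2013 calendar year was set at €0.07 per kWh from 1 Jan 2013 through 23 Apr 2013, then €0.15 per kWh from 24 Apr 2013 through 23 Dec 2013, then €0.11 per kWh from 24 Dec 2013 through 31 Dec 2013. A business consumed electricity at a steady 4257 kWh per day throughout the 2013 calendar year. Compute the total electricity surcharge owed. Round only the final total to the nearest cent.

1 Jan – 23 Apr 2013: 113 days × 4257 kWh/day = 481,041 kWh at €0.07/kWh → €33672.87
24 Apr – 23 Dec 2013: 244 days × 4257 kWh/day = 1,038,708 kWh at €0.15/kWh → €155806.20
24 Dec – 31 Dec 2013: 8 days × 4257 kWh/day = 34,056 kWh at €0.11/kWh → €3746.16

€193225.23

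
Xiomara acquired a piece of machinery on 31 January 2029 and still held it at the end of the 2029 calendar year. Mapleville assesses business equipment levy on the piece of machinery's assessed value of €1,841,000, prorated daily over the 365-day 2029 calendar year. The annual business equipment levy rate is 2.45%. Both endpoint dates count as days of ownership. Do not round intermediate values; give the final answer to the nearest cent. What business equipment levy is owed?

€41,397.28

Days held (31 January – 31 December 2029): 335 out of 365
Tax = €1,841,000 × 2.45% × 335/365 = €41,397.2808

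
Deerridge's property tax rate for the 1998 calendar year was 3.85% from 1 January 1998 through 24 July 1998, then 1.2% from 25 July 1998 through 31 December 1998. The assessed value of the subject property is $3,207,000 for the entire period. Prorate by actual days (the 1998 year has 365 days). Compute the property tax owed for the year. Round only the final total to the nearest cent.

$86,215.58

1 January – 24 July 1998: 205 days at 3.85% → $3,207,000 × 3.85% × 205/365 = $69,345.8836
25 July – 31 December 1998: 160 days at 1.2% → $3,207,000 × 1.2% × 160/365 = $16,869.6986
Total = $86,215.5822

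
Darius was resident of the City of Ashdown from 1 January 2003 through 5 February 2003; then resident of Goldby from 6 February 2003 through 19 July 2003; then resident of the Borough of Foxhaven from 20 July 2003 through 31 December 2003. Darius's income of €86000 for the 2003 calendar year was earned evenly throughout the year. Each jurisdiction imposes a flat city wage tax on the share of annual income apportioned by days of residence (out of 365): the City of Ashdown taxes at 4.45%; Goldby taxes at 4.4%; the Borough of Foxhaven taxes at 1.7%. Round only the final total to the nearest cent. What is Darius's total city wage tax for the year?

The City of Ashdown, 1 January – 5 February 2003: 36 days → €86000 × 4.45% × 36/365 = €377.4575
Goldby, 6 February – 19 July 2003: 164 days → €86000 × 4.4% × 164/365 = €1700.2082
The Borough of Foxhaven, 20 July – 31 December 2003: 165 days → €86000 × 1.7% × 165/365 = €660.9041
Total = €2738.5699

€2738.57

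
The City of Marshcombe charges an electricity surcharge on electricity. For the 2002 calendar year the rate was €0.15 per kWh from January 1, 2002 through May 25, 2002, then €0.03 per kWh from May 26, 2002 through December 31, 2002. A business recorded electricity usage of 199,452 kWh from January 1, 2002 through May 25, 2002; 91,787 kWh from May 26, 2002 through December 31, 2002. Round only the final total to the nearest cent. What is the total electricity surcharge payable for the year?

€32,671.41

January 1 – May 25, 2002: 199,452 kWh at €0.15/kWh → €29,917.80
May 26 – December 31, 2002: 91,787 kWh at €0.03/kWh → €2,753.61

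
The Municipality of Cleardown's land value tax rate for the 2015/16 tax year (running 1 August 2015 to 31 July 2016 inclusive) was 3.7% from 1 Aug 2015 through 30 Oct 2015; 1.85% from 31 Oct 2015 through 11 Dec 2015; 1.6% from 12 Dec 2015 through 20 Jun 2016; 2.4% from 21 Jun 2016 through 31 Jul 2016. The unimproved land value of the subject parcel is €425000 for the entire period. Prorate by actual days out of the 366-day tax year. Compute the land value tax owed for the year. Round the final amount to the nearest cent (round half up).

1 Aug – 30 Oct 2015: 91 days at 3.7% → €425000 × 3.7% × 91/366 = €3909.7678
31 Oct – 11 Dec 2015: 42 days at 1.85% → €425000 × 1.85% × 42/366 = €902.2541
12 Dec 2015 – 20 Jun 2016: 192 days at 1.6% → €425000 × 1.6% × 192/366 = €3567.2131
21 Jun – 31 Jul 2016: 41 days at 2.4% → €425000 × 2.4% × 41/366 = €1142.6230
Total = €9521.8579

€9521.86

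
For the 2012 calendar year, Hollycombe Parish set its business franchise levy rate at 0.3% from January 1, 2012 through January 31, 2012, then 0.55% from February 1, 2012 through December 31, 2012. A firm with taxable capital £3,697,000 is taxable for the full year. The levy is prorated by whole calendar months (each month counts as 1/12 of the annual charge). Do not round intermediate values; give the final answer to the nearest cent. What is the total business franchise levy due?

January 1 – January 31, 2012: 1 month at 0.3% → £3,697,000 × 0.3% × 1/12 = £924.2500
February 1 – December 31, 2012: 11 months at 0.55% → £3,697,000 × 0.55% × 11/12 = £18,639.0417
Total = £19,563.2917

£19,563.29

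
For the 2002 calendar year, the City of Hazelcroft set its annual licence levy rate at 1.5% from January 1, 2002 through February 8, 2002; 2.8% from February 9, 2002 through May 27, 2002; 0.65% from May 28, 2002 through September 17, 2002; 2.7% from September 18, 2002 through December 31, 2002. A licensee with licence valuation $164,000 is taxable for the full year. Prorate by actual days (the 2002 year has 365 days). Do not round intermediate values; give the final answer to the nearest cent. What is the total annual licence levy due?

January 1 – February 8, 2002: 39 days at 1.5% → $164,000 × 1.5% × 39/365 = $262.8493
February 9 – May 27, 2002: 108 days at 2.8% → $164,000 × 2.8% × 108/365 = $1,358.7288
May 28 – September 17, 2002: 113 days at 0.65% → $164,000 × 0.65% × 113/365 = $330.0219
September 18 – December 31, 2002: 105 days at 2.7% → $164,000 × 2.7% × 105/365 = $1,273.8082
Total = $3,225.4082

$3,225.41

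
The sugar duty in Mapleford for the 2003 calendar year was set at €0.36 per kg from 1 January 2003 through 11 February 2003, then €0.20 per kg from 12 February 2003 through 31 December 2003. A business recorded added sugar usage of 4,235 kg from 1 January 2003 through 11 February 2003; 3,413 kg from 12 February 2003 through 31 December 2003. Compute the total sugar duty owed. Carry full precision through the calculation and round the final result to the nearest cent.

1 January – 11 February 2003: 4,235 kg at €0.36/kg → €1,524.60
12 February – 31 December 2003: 3,413 kg at €0.20/kg → €682.60

€2,207.20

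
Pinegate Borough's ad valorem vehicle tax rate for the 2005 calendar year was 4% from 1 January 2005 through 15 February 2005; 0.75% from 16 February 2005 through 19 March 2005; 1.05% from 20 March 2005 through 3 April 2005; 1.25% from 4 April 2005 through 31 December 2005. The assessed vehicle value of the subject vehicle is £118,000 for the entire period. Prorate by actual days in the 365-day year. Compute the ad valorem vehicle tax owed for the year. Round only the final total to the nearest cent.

1 January – 15 February 2005: 46 days at 4% → £118,000 × 4% × 46/365 = £594.8493
16 February – 19 March 2005: 32 days at 0.75% → £118,000 × 0.75% × 32/365 = £77.5890
20 March – 3 April 2005: 15 days at 1.05% → £118,000 × 1.05% × 15/365 = £50.9178
4 April – 31 December 2005: 272 days at 1.25% → £118,000 × 1.25% × 272/365 = £1,099.1781
Total = £1,822.5342

£1,822.53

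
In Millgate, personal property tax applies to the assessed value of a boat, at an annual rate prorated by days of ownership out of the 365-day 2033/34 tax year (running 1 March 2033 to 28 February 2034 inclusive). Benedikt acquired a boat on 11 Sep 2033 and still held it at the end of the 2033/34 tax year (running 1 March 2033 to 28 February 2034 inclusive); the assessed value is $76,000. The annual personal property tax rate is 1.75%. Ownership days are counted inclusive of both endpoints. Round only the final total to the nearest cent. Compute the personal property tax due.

$623.10

Days held (11 Sep 2033 – 28 Feb 2034): 171 out of 365
Tax = $76,000 × 1.75% × 171/365 = $623.0959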